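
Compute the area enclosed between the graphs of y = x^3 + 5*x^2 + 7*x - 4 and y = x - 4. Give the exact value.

37/12

Set the curves equal: x^3 + 5*x^2 + 7*x - 4 = x - 4, so x^3 + 5*x^2 + 6*x = 0, which factors as x*(x + 2)*(x + 3) = 0. The curves meet at x = -3, -2, 0.
On [-3, -2], y = x^3 + 5*x^2 + 7*x - 4 is on top; that piece has area ∫[-3,-2] (x^3 + 5*x^2 + 6*x) dx = 5/12.
On [-2, 0], y = x - 4 is on top; that piece has area ∫[-2,0] (-(x^3 + 5*x^2 + 6*x)) dx = 8/3.
Total enclosed area = 5/12 + 8/3 = 37/12.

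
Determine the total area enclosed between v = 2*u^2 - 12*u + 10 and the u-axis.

64/3

The curve meets the u-axis where 2*u^2 - 12*u + 10 = 0, i.e. 2*(u - 5)*(u - 1) = 0, at u = 1, 5.
On [1, 5] the curve lies below the axis; ∫[1,5] (2*u^2 - 12*u + 10) du = -64/3, giving area 64/3.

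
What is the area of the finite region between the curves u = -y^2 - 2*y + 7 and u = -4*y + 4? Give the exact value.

Both boundary curves give u as a function of y, so integrate with respect to y. Setting them equal: -y^2 + 2*y + 3 = 0, i.e. -(y - 3)*(y + 1) = 0, so they meet at y = -1, 3.
For y in [-1, 3], u = -y^2 - 2*y + 7 is on the right; area = ∫[-1,3] (-y^2 + 2*y + 3) dy = 32/3.

32/3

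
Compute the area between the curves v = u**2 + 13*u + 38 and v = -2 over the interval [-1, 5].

On [-1, 5], (u**2 + 13*u + 38) - (-2) = u**2 + 13*u + 40 is ≥ 0 throughout, so the area is a single integral of |u**2 + 13*u + 40|.
∫[-1,5] (u**2 + 13*u + 40) du = 438.

438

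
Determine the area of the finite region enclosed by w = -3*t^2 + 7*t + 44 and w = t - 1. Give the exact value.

Set the curves equal: -3*t^2 + 7*t + 44 = t - 1, so -3*t^2 + 6*t + 45 = 0, which factors as -3*(t - 5)*(t + 3) = 0. The curves meet at t = -3, 5.
On [-3, 5], w = -3*t^2 + 7*t + 44 is on top; that piece has area ∫[-3,5] (-3*t^2 + 6*t + 45) dt = 256.

256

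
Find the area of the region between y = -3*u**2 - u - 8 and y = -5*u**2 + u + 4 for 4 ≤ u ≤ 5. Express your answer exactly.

59/3

On [4, 5], (-3*u**2 - u - 8) - (-5*u**2 + u + 4) = 2*u**2 - 2*u - 12 is ≥ 0 throughout, so the area is a single integral of |2*u**2 - 2*u - 12|.
∫[4,5] (2*u**2 - 2*u - 12) du = 59/3.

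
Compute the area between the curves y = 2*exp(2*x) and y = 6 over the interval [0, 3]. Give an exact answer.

-23 + 6*log(3) + exp(6)

The difference (2*exp(2*x)) - (6) = 2*exp(2*x) - 6 changes sign at x = log(3)/2 inside [0, 3], so split the integral there.
∫[0,log(3)/2] (2*exp(2*x) - 6) dx = 2 - log(27); the area of that piece is -2 + log(27).
∫[log(3)/2,3] (2*exp(2*x) - 6) dx = -21 + 3*log(3) + exp(6).
Total area = (-2 + log(27)) + (-21 + 3*log(3) + exp(6)) = -23 + 6*log(3) + exp(6).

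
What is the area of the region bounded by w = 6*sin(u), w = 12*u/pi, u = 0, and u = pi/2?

On [0, pi/2], (6*sin(u)) - (12*u/pi) = -12*u/pi + 6*sin(u) is ≥ 0 throughout, so the area is a single integral of |-12*u/pi + 6*sin(u)|.
∫[0,pi/2] (-12*u/pi + 6*sin(u)) du = 6 - 3*pi/2.

6 - 3*pi/2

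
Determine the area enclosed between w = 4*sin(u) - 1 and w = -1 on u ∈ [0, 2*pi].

16

The difference (4*sin(u) - 1) - (-1) = 4*sin(u) changes sign at u = pi inside [0, 2*pi], so split the integral there.
∫[0,pi] (4*sin(u)) du = 8.
∫[pi,2*pi] (4*sin(u)) du = -8; the area of that piece is 8.
Total area = 8 + 8 = 16.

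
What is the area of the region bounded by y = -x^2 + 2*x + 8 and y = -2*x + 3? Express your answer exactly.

Set the curves equal: -x^2 + 2*x + 8 = -2*x + 3, so -x^2 + 4*x + 5 = 0, which factors as -(x - 5)*(x + 1) = 0. The curves meet at x = -1, 5.
On [-1, 5], y = -x^2 + 2*x + 8 is on top; that piece has area ∫[-1,5] (-x^2 + 4*x + 5) dx = 36.

36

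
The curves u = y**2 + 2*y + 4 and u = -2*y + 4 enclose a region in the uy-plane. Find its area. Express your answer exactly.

Both boundary curves give u as a function of y, so integrate with respect to y. Setting them equal: y**2 + 4*y = 0, i.e. y*(y + 4) = 0, so they meet at y = -4, 0.
For y in [-4, 0], u = y**2 + 2*y + 4 is on the left; area = ∫[-4,0] (-(y**2 + 4*y)) dy = 32/3.

32/3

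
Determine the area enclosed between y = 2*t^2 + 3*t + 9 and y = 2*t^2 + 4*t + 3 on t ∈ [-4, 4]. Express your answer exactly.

On [-4, 4], (2*t^2 + 3*t + 9) - (2*t^2 + 4*t + 3) = -t + 6 is ≥ 0 throughout, so the area is a single integral of |-t + 6|.
∫[-4,4] (-t + 6) dt = 48.

48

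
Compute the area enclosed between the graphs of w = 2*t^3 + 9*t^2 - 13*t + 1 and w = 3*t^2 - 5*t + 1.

Set the curves equal: 2*t^3 + 9*t^2 - 13*t + 1 = 3*t^2 - 5*t + 1, so 2*t^3 + 6*t^2 - 8*t = 0, which factors as 2*t*(t - 1)*(t + 4) = 0. The curves meet at t = -4, 0, 1.
On [-4, 0], w = 2*t^3 + 9*t^2 - 13*t + 1 is on top; that piece has area ∫[-4,0] (2*t^3 + 6*t^2 - 8*t) dt = 64.
On [0, 1], w = 3*t^2 - 5*t + 1 is on top; that piece has area ∫[0,1] (-(2*t^3 + 6*t^2 - 8*t)) dt = 3/2.
Total enclosed area = 64 + 3/2 = 131/2.

131/2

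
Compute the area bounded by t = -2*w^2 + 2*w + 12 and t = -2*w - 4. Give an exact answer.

72

Both boundary curves give t as a function of w, so integrate with respect to w. Setting them equal: -2*w^2 + 4*w + 16 = 0, i.e. -2*(w - 4)*(w + 2) = 0, so they meet at w = -2, 4.
For w in [-2, 4], t = -2*w^2 + 2*w + 12 is on the right; area = ∫[-2,4] (-2*w^2 + 4*w + 16) dw = 72.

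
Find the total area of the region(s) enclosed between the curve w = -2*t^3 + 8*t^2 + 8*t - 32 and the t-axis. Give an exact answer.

The curve meets the t-axis where -2*t^3 + 8*t^2 + 8*t - 32 = 0, i.e. -2*(t - 4)*(t - 2)*(t + 2) = 0, at t = -2, 2, 4.
On [-2, 2] the curve lies below the axis; ∫[-2,2] (-2*t^3 + 8*t^2 + 8*t - 32) dt = -256/3, giving area 256/3.
On [2, 4] the curve lies above the axis; ∫[2,4] (-2*t^3 + 8*t^2 + 8*t - 32) dt = 40/3, giving area 40/3.
Total area = 256/3 + 40/3 = 296/3.

296/3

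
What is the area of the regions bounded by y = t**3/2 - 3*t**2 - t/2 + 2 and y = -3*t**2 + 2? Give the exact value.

Set the curves equal: t**3/2 - 3*t**2 - t/2 + 2 = -3*t**2 + 2, so t**3/2 - t/2 = 0, which factors as t*(t - 1)*(t + 1)/2 = 0. The curves meet at t = -1, 0, 1.
On [-1, 0], y = t**3/2 - 3*t**2 - t/2 + 2 is on top; that piece has area ∫[-1,0] (t**3/2 - t/2) dt = 1/8.
On [0, 1], y = -3*t**2 + 2 is on top; that piece has area ∫[0,1] (-(t**3/2 - t/2)) dt = 1/8.
Total enclosed area = 1/8 + 1/8 = 1/4.

1/4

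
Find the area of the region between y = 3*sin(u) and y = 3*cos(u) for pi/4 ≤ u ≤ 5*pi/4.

6*sqrt(2)

On [pi/4, 5*pi/4], (3*sin(u)) - (3*cos(u)) = 3*sin(u) - 3*cos(u) is ≥ 0 throughout, so the area is a single integral of |3*sin(u) - 3*cos(u)|.
∫[pi/4,5*pi/4] (3*sin(u) - 3*cos(u)) du = 6*sqrt(2).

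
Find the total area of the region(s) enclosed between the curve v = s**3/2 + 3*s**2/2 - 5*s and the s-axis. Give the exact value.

407/8

The curve meets the s-axis where s**3/2 + 3*s**2/2 - 5*s = 0, i.e. s*(s - 2)*(s + 5)/2 = 0, at s = -5, 0, 2.
On [-5, 0] the curve lies above the axis; ∫[-5,0] (s**3/2 + 3*s**2/2 - 5*s) ds = 375/8, giving area 375/8.
On [0, 2] the curve lies below the axis; ∫[0,2] (s**3/2 + 3*s**2/2 - 5*s) ds = -4, giving area 4.
Total area = 375/8 + 4 = 407/8.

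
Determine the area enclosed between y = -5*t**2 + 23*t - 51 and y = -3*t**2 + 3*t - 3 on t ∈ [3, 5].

4

The difference (-5*t**2 + 23*t - 51) - (-3*t**2 + 3*t - 3) = -2*t**2 + 20*t - 48 changes sign at t = 4 inside [3, 5], so split the integral there.
∫[3,4] (-2*t**2 + 20*t - 48) dt = -8/3; the area of that piece is 8/3.
∫[4,5] (-2*t**2 + 20*t - 48) dt = 4/3.
Total area = 8/3 + 4/3 = 4.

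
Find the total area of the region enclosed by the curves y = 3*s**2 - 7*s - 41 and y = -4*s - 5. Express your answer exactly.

343/2

Set the curves equal: 3*s**2 - 7*s - 41 = -4*s - 5, so 3*s**2 - 3*s - 36 = 0, which factors as 3*(s - 4)*(s + 3) = 0. The curves meet at s = -3, 4.
On [-3, 4], y = -4*s - 5 is on top; that piece has area ∫[-3,4] (-(3*s**2 - 3*s - 36)) ds = 343/2.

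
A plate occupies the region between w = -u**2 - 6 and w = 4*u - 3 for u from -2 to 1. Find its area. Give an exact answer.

22/3

The difference (-u**2 - 6) - (4*u - 3) = -u**2 - 4*u - 3 changes sign at u = -1 inside [-2, 1], so split the integral there.
∫[-2,-1] (-u**2 - 4*u - 3) du = 2/3.
∫[-1,1] (-u**2 - 4*u - 3) du = -20/3; the area of that piece is 20/3.
Total area = 2/3 + 20/3 = 22/3.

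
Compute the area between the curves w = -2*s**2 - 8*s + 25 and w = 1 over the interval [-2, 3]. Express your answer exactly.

94

The difference (-2*s**2 - 8*s + 25) - (1) = -2*s**2 - 8*s + 24 changes sign at s = 2 inside [-2, 3], so split the integral there.
∫[-2,2] (-2*s**2 - 8*s + 24) ds = 256/3.
∫[2,3] (-2*s**2 - 8*s + 24) ds = -26/3; the area of that piece is 26/3.
Total area = 256/3 + 26/3 = 94.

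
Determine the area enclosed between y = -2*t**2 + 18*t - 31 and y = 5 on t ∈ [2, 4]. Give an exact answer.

The difference (-2*t**2 + 18*t - 31) - (5) = -2*t**2 + 18*t - 36 changes sign at t = 3 inside [2, 4], so split the integral there.
∫[2,3] (-2*t**2 + 18*t - 36) dt = -11/3; the area of that piece is 11/3.
∫[3,4] (-2*t**2 + 18*t - 36) dt = 7/3.
Total area = 11/3 + 7/3 = 6.

6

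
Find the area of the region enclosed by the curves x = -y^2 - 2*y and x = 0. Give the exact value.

Both boundary curves give x as a function of y, so integrate with respect to y. Setting them equal: -y^2 - 2*y = 0, i.e. -y*(y + 2) = 0, so they meet at y = -2, 0.
For y in [-2, 0], x = -y^2 - 2*y is on the right; area = ∫[-2,0] (-y^2 - 2*y) dy = 4/3.

4/3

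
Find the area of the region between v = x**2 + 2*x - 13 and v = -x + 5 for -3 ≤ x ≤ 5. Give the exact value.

The difference (x**2 + 2*x - 13) - (-x + 5) = x**2 + 3*x - 18 changes sign at x = 3 inside [-3, 5], so split the integral there.
∫[-3,3] (x**2 + 3*x - 18) dx = -90; the area of that piece is 90.
∫[3,5] (x**2 + 3*x - 18) dx = 62/3.
Total area = 90 + 62/3 = 332/3.

332/3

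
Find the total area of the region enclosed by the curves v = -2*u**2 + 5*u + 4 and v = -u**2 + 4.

125/6

Set the curves equal: -2*u**2 + 5*u + 4 = -u**2 + 4, so -u**2 + 5*u = 0, which factors as -u*(u - 5) = 0. The curves meet at u = 0, 5.
On [0, 5], v = -2*u**2 + 5*u + 4 is on top; that piece has area ∫[0,5] (-u**2 + 5*u) du = 125/6.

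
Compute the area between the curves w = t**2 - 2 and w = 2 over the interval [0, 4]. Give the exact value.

The difference (t**2 - 2) - (2) = t**2 - 4 changes sign at t = 2 inside [0, 4], so split the integral there.
∫[0,2] (t**2 - 4) dt = -16/3; the area of that piece is 16/3.
∫[2,4] (t**2 - 4) dt = 32/3.
Total area = 16/3 + 32/3 = 16.

16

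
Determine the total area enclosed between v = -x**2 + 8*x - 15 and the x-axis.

4/3

The curve meets the x-axis where -x**2 + 8*x - 15 = 0, i.e. -(x - 5)*(x - 3) = 0, at x = 3, 5.
On [3, 5] the curve lies above the axis; ∫[3,5] (-x**2 + 8*x - 15) dx = 4/3, giving area 4/3.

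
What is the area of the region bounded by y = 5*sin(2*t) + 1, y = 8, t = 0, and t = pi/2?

-5 + 7*pi/2

On [0, pi/2], (5*sin(2*t) + 1) - (8) = 5*sin(2*t) - 7 is ≤ 0 throughout, so the area is a single integral of |5*sin(2*t) - 7|.
∫[0,pi/2] (5*sin(2*t) - 7) dt = 5 - 7*pi/2; the area of that piece is -5 + 7*pi/2.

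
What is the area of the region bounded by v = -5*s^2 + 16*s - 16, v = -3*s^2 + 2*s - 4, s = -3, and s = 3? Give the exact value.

412/3

The difference (-5*s^2 + 16*s - 16) - (-3*s^2 + 2*s - 4) = -2*s^2 + 14*s - 12 changes sign at s = 1 inside [-3, 3], so split the integral there.
∫[-3,1] (-2*s^2 + 14*s - 12) ds = -368/3; the area of that piece is 368/3.
∫[1,3] (-2*s^2 + 14*s - 12) ds = 44/3.
Total area = 368/3 + 44/3 = 412/3.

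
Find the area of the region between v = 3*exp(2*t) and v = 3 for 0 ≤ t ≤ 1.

On [0, 1], (3*exp(2*t)) - (3) = 3*exp(2*t) - 3 is ≥ 0 throughout, so the area is a single integral of |3*exp(2*t) - 3|.
∫[0,1] (3*exp(2*t) - 3) dt = -9/2 + 3*exp(2)/2.

-9/2 + 3*exp(2)/2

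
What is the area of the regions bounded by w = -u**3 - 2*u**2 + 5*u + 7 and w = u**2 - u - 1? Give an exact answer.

81/2

Set the curves equal: -u**3 - 2*u**2 + 5*u + 7 = u**2 - u - 1, so -u**3 - 3*u**2 + 6*u + 8 = 0, which factors as -(u - 2)*(u + 1)*(u + 4) = 0. The curves meet at u = -4, -1, 2.
On [-4, -1], w = u**2 - u - 1 is on top; that piece has area ∫[-4,-1] (-(-u**3 - 3*u**2 + 6*u + 8)) du = 81/4.
On [-1, 2], w = -u**3 - 2*u**2 + 5*u + 7 is on top; that piece has area ∫[-1,2] (-u**3 - 3*u**2 + 6*u + 8) du = 81/4.
Total enclosed area = 81/4 + 81/4 = 81/2.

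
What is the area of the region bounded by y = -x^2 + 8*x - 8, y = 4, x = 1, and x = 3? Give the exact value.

4

The difference (-x^2 + 8*x - 8) - (4) = -x^2 + 8*x - 12 changes sign at x = 2 inside [1, 3], so split the integral there.
∫[1,2] (-x^2 + 8*x - 12) dx = -7/3; the area of that piece is 7/3.
∫[2,3] (-x^2 + 8*x - 12) dx = 5/3.
Total area = 7/3 + 5/3 = 4.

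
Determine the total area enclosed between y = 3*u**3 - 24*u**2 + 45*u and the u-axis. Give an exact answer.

The curve meets the u-axis where 3*u**3 - 24*u**2 + 45*u = 0, i.e. 3*u*(u - 5)*(u - 3) = 0, at u = 0, 3, 5.
On [0, 3] the curve lies above the axis; ∫[0,3] (3*u**3 - 24*u**2 + 45*u) du = 189/4, giving area 189/4.
On [3, 5] the curve lies below the axis; ∫[3,5] (3*u**3 - 24*u**2 + 45*u) du = -16, giving area 16.
Total area = 189/4 + 16 = 253/4.

253/4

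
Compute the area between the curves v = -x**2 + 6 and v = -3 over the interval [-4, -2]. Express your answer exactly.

6

The difference (-x**2 + 6) - (-3) = -x**2 + 9 changes sign at x = -3 inside [-4, -2], so split the integral there.
∫[-4,-3] (-x**2 + 9) dx = -10/3; the area of that piece is 10/3.
∫[-3,-2] (-x**2 + 9) dx = 8/3.
Total area = 10/3 + 8/3 = 6.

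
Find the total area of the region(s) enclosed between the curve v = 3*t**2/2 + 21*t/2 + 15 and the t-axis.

The curve meets the t-axis where 3*t**2/2 + 21*t/2 + 15 = 0, i.e. 3*(t + 2)*(t + 5)/2 = 0, at t = -5, -2.
On [-5, -2] the curve lies below the axis; ∫[-5,-2] (3*t**2/2 + 21*t/2 + 15) dt = -27/4, giving area 27/4.

27/4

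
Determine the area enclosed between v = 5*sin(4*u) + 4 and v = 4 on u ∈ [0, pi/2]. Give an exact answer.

5

The difference (5*sin(4*u) + 4) - (4) = 5*sin(4*u) changes sign at u = pi/4 inside [0, pi/2], so split the integral there.
∫[0,pi/4] (5*sin(4*u)) du = 5/2.
∫[pi/4,pi/2] (5*sin(4*u)) du = -5/2; the area of that piece is 5/2.
Total area = 5/2 + 5/2 = 5.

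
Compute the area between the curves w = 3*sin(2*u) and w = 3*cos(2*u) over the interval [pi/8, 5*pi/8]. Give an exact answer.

On [pi/8, 5*pi/8], (3*sin(2*u)) - (3*cos(2*u)) = 3*sin(2*u) - 3*cos(2*u) is ≥ 0 throughout, so the area is a single integral of |3*sin(2*u) - 3*cos(2*u)|.
∫[pi/8,5*pi/8] (3*sin(2*u) - 3*cos(2*u)) du = 3*sqrt(2).

3*sqrt(2)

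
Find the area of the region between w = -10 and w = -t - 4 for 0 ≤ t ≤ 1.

11/2

On [0, 1], (-10) - (-t - 4) = t - 6 is ≤ 0 throughout, so the area is a single integral of |t - 6|.
∫[0,1] (t - 6) dt = -11/2; the area of that piece is 11/2.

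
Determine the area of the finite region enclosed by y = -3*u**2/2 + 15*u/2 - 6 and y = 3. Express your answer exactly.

Set the curves equal: -3*u**2/2 + 15*u/2 - 6 = 3, so -3*u**2/2 + 15*u/2 - 9 = 0, which factors as -3*(u - 3)*(u - 2)/2 = 0. The curves meet at u = 2, 3.
On [2, 3], y = -3*u**2/2 + 15*u/2 - 6 is on top; that piece has area ∫[2,3] (-3*u**2/2 + 15*u/2 - 9) du = 1/4.

1/4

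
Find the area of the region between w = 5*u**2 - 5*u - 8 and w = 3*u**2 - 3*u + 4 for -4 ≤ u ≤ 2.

188/3

The difference (5*u**2 - 5*u - 8) - (3*u**2 - 3*u + 4) = 2*u**2 - 2*u - 12 changes sign at u = -2 inside [-4, 2], so split the integral there.
∫[-4,-2] (2*u**2 - 2*u - 12) du = 76/3.
∫[-2,2] (2*u**2 - 2*u - 12) du = -112/3; the area of that piece is 112/3.
Total area = 76/3 + 112/3 = 188/3.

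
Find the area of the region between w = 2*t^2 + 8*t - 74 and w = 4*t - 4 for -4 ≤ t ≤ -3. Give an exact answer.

178/3

On [-4, -3], (2*t^2 + 8*t - 74) - (4*t - 4) = 2*t^2 + 4*t - 70 is ≤ 0 throughout, so the area is a single integral of |2*t^2 + 4*t - 70|.
∫[-4,-3] (2*t^2 + 4*t - 70) dt = -178/3; the area of that piece is 178/3.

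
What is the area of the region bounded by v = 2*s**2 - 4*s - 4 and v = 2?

64/3

Set the curves equal: 2*s**2 - 4*s - 4 = 2, so 2*s**2 - 4*s - 6 = 0, which factors as 2*(s - 3)*(s + 1) = 0. The curves meet at s = -1, 3.
On [-1, 3], v = 2 is on top; that piece has area ∫[-1,3] (-(2*s**2 - 4*s - 6)) ds = 64/3.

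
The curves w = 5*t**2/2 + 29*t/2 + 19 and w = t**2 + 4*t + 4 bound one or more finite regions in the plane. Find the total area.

Set the curves equal: 5*t**2/2 + 29*t/2 + 19 = t**2 + 4*t + 4, so 3*t**2/2 + 21*t/2 + 15 = 0, which factors as 3*(t + 2)*(t + 5)/2 = 0. The curves meet at t = -5, -2.
On [-5, -2], w = t**2 + 4*t + 4 is on top; that piece has area ∫[-5,-2] (-(3*t**2/2 + 21*t/2 + 15)) dt = 27/4.

27/4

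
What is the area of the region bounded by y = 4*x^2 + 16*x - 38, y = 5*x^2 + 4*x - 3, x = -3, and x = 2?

On [-3, 2], (4*x^2 + 16*x - 38) - (5*x^2 + 4*x - 3) = -x^2 + 12*x - 35 is ≤ 0 throughout, so the area is a single integral of |-x^2 + 12*x - 35|.
∫[-3,2] (-x^2 + 12*x - 35) dx = -650/3; the area of that piece is 650/3.

650/3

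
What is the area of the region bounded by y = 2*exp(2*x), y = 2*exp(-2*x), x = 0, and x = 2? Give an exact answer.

-2 + exp(-4) + exp(4)

On [0, 2], (2*exp(2*x)) - (2*exp(-2*x)) = 2*exp(2*x) - 2*exp(-2*x) is ≥ 0 throughout, so the area is a single integral of |2*exp(2*x) - 2*exp(-2*x)|.
∫[0,2] (2*exp(2*x) - 2*exp(-2*x)) dx = -2 + exp(-4) + exp(4).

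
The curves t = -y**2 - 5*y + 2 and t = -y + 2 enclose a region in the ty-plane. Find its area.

32/3

Both boundary curves give t as a function of y, so integrate with respect to y. Setting them equal: -y**2 - 4*y = 0, i.e. -y*(y + 4) = 0, so they meet at y = -4, 0.
For y in [-4, 0], t = -y**2 - 5*y + 2 is on the right; area = ∫[-4,0] (-y**2 - 4*y) dy = 32/3.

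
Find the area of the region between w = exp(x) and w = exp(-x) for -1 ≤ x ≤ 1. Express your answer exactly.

-4 + 2*exp(-1) + 2*exp(1)

The difference (exp(x)) - (exp(-x)) = exp(x) - exp(-x) changes sign at x = 0 inside [-1, 1], so split the integral there.
∫[-1,0] (exp(x) - exp(-x)) dx = -exp(1) - exp(-1) + 2; the area of that piece is -2 + exp(-1) + exp(1).
∫[0,1] (exp(x) - exp(-x)) dx = -2 + exp(-1) + exp(1).
Total area = (-2 + exp(-1) + exp(1)) + (-2 + exp(-1) + exp(1)) = -4 + 2*exp(-1) + 2*exp(1).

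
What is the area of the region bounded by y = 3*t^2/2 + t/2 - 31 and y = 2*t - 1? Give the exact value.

729/4

Set the curves equal: 3*t^2/2 + t/2 - 31 = 2*t - 1, so 3*t^2/2 - 3*t/2 - 30 = 0, which factors as 3*(t - 5)*(t + 4)/2 = 0. The curves meet at t = -4, 5.
On [-4, 5], y = 2*t - 1 is on top; that piece has area ∫[-4,5] (-(3*t^2/2 - 3*t/2 - 30)) dt = 729/4.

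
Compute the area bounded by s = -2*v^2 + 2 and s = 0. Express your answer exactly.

Both boundary curves give s as a function of v, so integrate with respect to v. Setting them equal: -2*v^2 + 2 = 0, i.e. -2*(v - 1)*(v + 1) = 0, so they meet at v = -1, 1.
For v in [-1, 1], s = -2*v^2 + 2 is on the right; area = ∫[-1,1] (-2*v^2 + 2) dv = 8/3.

8/3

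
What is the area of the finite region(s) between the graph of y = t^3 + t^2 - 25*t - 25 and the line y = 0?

The curve meets the t-axis where t^3 + t^2 - 25*t - 25 = 0, i.e. (t - 5)*(t + 1)*(t + 5) = 0, at t = -5, -1, 5.
On [-5, -1] the curve lies above the axis; ∫[-5,-1] (t^3 + t^2 - 25*t - 25) dt = 256/3, giving area 256/3.
On [-1, 5] the curve lies below the axis; ∫[-1,5] (t^3 + t^2 - 25*t - 25) dt = -252, giving area 252.
Total area = 256/3 + 252 = 1012/3.

1012/3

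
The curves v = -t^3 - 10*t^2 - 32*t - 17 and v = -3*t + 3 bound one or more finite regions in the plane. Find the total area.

71/6

Set the curves equal: -t^3 - 10*t^2 - 32*t - 17 = -3*t + 3, so -t^3 - 10*t^2 - 29*t - 20 = 0, which factors as -(t + 1)*(t + 4)*(t + 5) = 0. The curves meet at t = -5, -4, -1.
On [-5, -4], v = -3*t + 3 is on top; that piece has area ∫[-5,-4] (-(-t^3 - 10*t^2 - 29*t - 20)) dt = 7/12.
On [-4, -1], v = -t^3 - 10*t^2 - 32*t - 17 is on top; that piece has area ∫[-4,-1] (-t^3 - 10*t^2 - 29*t - 20) dt = 45/4.
Total enclosed area = 7/12 + 45/4 = 71/6.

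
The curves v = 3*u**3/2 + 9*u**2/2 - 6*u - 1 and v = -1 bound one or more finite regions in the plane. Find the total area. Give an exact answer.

393/8

Set the curves equal: 3*u**3/2 + 9*u**2/2 - 6*u - 1 = -1, so 3*u**3/2 + 9*u**2/2 - 6*u = 0, which factors as 3*u*(u - 1)*(u + 4)/2 = 0. The curves meet at u = -4, 0, 1.
On [-4, 0], v = 3*u**3/2 + 9*u**2/2 - 6*u - 1 is on top; that piece has area ∫[-4,0] (3*u**3/2 + 9*u**2/2 - 6*u) du = 48.
On [0, 1], v = -1 is on top; that piece has area ∫[0,1] (-(3*u**3/2 + 9*u**2/2 - 6*u)) du = 9/8.
Total enclosed area = 48 + 9/8 = 393/8.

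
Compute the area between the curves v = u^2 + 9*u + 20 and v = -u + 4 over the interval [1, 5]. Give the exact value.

On [1, 5], (u^2 + 9*u + 20) - (-u + 4) = u^2 + 10*u + 16 is ≥ 0 throughout, so the area is a single integral of |u^2 + 10*u + 16|.
∫[1,5] (u^2 + 10*u + 16) du = 676/3.

676/3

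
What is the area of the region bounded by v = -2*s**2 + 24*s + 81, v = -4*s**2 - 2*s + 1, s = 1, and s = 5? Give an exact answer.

On [1, 5], (-2*s**2 + 24*s + 81) - (-4*s**2 - 2*s + 1) = 2*s**2 + 26*s + 80 is ≥ 0 throughout, so the area is a single integral of |2*s**2 + 26*s + 80|.
∫[1,5] (2*s**2 + 26*s + 80) ds = 2144/3.

2144/3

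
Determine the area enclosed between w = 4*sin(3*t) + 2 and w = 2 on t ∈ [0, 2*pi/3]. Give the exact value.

16/3

The difference (4*sin(3*t) + 2) - (2) = 4*sin(3*t) changes sign at t = pi/3 inside [0, 2*pi/3], so split the integral there.
∫[0,pi/3] (4*sin(3*t)) dt = 8/3.
∫[pi/3,2*pi/3] (4*sin(3*t)) dt = -8/3; the area of that piece is 8/3.
Total area = 8/3 + 8/3 = 16/3.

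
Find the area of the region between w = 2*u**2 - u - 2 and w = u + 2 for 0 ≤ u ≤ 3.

The difference (2*u**2 - u - 2) - (u + 2) = 2*u**2 - 2*u - 4 changes sign at u = 2 inside [0, 3], so split the integral there.
∫[0,2] (2*u**2 - 2*u - 4) du = -20/3; the area of that piece is 20/3.
∫[2,3] (2*u**2 - 2*u - 4) du = 11/3.
Total area = 20/3 + 11/3 = 31/3.

31/3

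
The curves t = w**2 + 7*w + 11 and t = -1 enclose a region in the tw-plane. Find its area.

Both boundary curves give t as a function of w, so integrate with respect to w. Setting them equal: w**2 + 7*w + 12 = 0, i.e. (w + 3)*(w + 4) = 0, so they meet at w = -4, -3.
For w in [-4, -3], t = w**2 + 7*w + 11 is on the left; area = ∫[-4,-3] (-(w**2 + 7*w + 12)) dw = 1/6.

1/6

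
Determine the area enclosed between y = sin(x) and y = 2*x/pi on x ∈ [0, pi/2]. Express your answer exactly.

1 - pi/4

On [0, pi/2], (sin(x)) - (2*x/pi) = -2*x/pi + sin(x) is ≥ 0 throughout, so the area is a single integral of |-2*x/pi + sin(x)|.
∫[0,pi/2] (-2*x/pi + sin(x)) dx = 1 - pi/4.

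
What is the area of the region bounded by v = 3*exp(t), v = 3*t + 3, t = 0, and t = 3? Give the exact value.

-51/2 + 3*exp(3)

On [0, 3], (3*exp(t)) - (3*t + 3) = -3*t + 3*exp(t) - 3 is ≥ 0 throughout, so the area is a single integral of |-3*t + 3*exp(t) - 3|.
∫[0,3] (-3*t + 3*exp(t) - 3) dt = -51/2 + 3*exp(3).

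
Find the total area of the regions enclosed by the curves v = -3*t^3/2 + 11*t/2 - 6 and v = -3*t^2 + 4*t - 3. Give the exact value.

37/8

Set the curves equal: -3*t^3/2 + 11*t/2 - 6 = -3*t^2 + 4*t - 3, so -3*t^3/2 + 3*t^2 + 3*t/2 - 3 = 0, which factors as -3*(t - 2)*(t - 1)*(t + 1)/2 = 0. The curves meet at t = -1, 1, 2.
On [-1, 1], v = -3*t^2 + 4*t - 3 is on top; that piece has area ∫[-1,1] (-(-3*t^3/2 + 3*t^2 + 3*t/2 - 3)) dt = 4.
On [1, 2], v = -3*t^3/2 + 11*t/2 - 6 is on top; that piece has area ∫[1,2] (-3*t^3/2 + 3*t^2 + 3*t/2 - 3) dt = 5/8.
Total enclosed area = 4 + 5/8 = 37/8.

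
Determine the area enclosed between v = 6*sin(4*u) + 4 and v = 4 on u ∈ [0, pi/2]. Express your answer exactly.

6

The difference (6*sin(4*u) + 4) - (4) = 6*sin(4*u) changes sign at u = pi/4 inside [0, pi/2], so split the integral there.
∫[0,pi/4] (6*sin(4*u)) du = 3.
∫[pi/4,pi/2] (6*sin(4*u)) du = -3; the area of that piece is 3.
Total area = 3 + 3 = 6.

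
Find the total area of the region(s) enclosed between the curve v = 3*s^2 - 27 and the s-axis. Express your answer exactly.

108

The curve meets the s-axis where 3*s^2 - 27 = 0, i.e. 3*(s - 3)*(s + 3) = 0, at s = -3, 3.
On [-3, 3] the curve lies below the axis; ∫[-3,3] (3*s^2 - 27) ds = -108, giving area 108.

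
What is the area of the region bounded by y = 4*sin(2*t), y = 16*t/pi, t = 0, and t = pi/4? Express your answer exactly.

2 - pi/2

On [0, pi/4], (4*sin(2*t)) - (16*t/pi) = -16*t/pi + 4*sin(2*t) is ≥ 0 throughout, so the area is a single integral of |-16*t/pi + 4*sin(2*t)|.
∫[0,pi/4] (-16*t/pi + 4*sin(2*t)) dt = 2 - pi/2.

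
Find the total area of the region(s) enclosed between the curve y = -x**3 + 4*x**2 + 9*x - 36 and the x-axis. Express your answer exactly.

1741/12

The curve meets the x-axis where -x**3 + 4*x**2 + 9*x - 36 = 0, i.e. -(x - 4)*(x - 3)*(x + 3) = 0, at x = -3, 3, 4.
On [-3, 3] the curve lies below the axis; ∫[-3,3] (-x**3 + 4*x**2 + 9*x - 36) dx = -144, giving area 144.
On [3, 4] the curve lies above the axis; ∫[3,4] (-x**3 + 4*x**2 + 9*x - 36) dx = 13/12, giving area 13/12.
Total area = 144 + 13/12 = 1741/12.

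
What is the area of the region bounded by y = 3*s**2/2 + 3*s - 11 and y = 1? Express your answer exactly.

54

Set the curves equal: 3*s**2/2 + 3*s - 11 = 1, so 3*s**2/2 + 3*s - 12 = 0, which factors as 3*(s - 2)*(s + 4)/2 = 0. The curves meet at s = -4, 2.
On [-4, 2], y = 1 is on top; that piece has area ∫[-4,2] (-(3*s**2/2 + 3*s - 12)) ds = 54.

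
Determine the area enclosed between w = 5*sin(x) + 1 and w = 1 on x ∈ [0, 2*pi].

20

The difference (5*sin(x) + 1) - (1) = 5*sin(x) changes sign at x = pi inside [0, 2*pi], so split the integral there.
∫[0,pi] (5*sin(x)) dx = 10.
∫[pi,2*pi] (5*sin(x)) dx = -10; the area of that piece is 10.
Total area = 10 + 10 = 20.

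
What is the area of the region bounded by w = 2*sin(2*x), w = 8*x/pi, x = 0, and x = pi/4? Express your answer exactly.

On [0, pi/4], (2*sin(2*x)) - (8*x/pi) = -8*x/pi + 2*sin(2*x) is ≥ 0 throughout, so the area is a single integral of |-8*x/pi + 2*sin(2*x)|.
∫[0,pi/4] (-8*x/pi + 2*sin(2*x)) dx = 1 - pi/4.

1 - pi/4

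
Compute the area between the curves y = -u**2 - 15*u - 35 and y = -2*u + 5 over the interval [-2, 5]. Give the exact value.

On [-2, 5], (-u**2 - 15*u - 35) - (-2*u + 5) = -u**2 - 13*u - 40 is ≤ 0 throughout, so the area is a single integral of |-u**2 - 13*u - 40|.
∫[-2,5] (-u**2 - 13*u - 40) du = -2765/6; the area of that piece is 2765/6.

2765/6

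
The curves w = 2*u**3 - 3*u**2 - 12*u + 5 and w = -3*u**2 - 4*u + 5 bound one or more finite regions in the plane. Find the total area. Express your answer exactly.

16

Set the curves equal: 2*u**3 - 3*u**2 - 12*u + 5 = -3*u**2 - 4*u + 5, so 2*u**3 - 8*u = 0, which factors as 2*u*(u - 2)*(u + 2) = 0. The curves meet at u = -2, 0, 2.
On [-2, 0], w = 2*u**3 - 3*u**2 - 12*u + 5 is on top; that piece has area ∫[-2,0] (2*u**3 - 8*u) du = 8.
On [0, 2], w = -3*u**2 - 4*u + 5 is on top; that piece has area ∫[0,2] (-(2*u**3 - 8*u)) du = 8.
Total enclosed area = 8 + 8 = 16.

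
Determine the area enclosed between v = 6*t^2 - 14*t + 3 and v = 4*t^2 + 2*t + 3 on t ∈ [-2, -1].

86/3

On [-2, -1], (6*t^2 - 14*t + 3) - (4*t^2 + 2*t + 3) = 2*t^2 - 16*t is ≥ 0 throughout, so the area is a single integral of |2*t^2 - 16*t|.
∫[-2,-1] (2*t^2 - 16*t) dt = 86/3.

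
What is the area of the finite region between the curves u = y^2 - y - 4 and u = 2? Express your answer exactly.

125/6

Both boundary curves give u as a function of y, so integrate with respect to y. Setting them equal: y^2 - y - 6 = 0, i.e. (y - 3)*(y + 2) = 0, so they meet at y = -2, 3.
For y in [-2, 3], u = y^2 - y - 4 is on the left; area = ∫[-2,3] (-(y^2 - y - 6)) dy = 125/6.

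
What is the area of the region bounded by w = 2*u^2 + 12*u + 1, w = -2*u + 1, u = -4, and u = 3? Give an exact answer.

The difference (2*u^2 + 12*u + 1) - (-2*u + 1) = 2*u^2 + 14*u changes sign at u = 0 inside [-4, 3], so split the integral there.
∫[-4,0] (2*u^2 + 14*u) du = -208/3; the area of that piece is 208/3.
∫[0,3] (2*u^2 + 14*u) du = 81.
Total area = 208/3 + 81 = 451/3.

451/3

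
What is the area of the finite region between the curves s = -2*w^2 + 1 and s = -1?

8/3

Both boundary curves give s as a function of w, so integrate with respect to w. Setting them equal: -2*w^2 + 2 = 0, i.e. -2*(w - 1)*(w + 1) = 0, so they meet at w = -1, 1.
For w in [-1, 1], s = -2*w^2 + 1 is on the right; area = ∫[-1,1] (-2*w^2 + 2) dw = 8/3.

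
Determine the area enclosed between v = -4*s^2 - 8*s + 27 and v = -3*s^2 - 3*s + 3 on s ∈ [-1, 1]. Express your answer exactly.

On [-1, 1], (-4*s^2 - 8*s + 27) - (-3*s^2 - 3*s + 3) = -s^2 - 5*s + 24 is ≥ 0 throughout, so the area is a single integral of |-s^2 - 5*s + 24|.
∫[-1,1] (-s^2 - 5*s + 24) ds = 142/3.

142/3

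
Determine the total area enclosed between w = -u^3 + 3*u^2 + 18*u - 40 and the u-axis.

999/4

The curve meets the u-axis where -u^3 + 3*u^2 + 18*u - 40 = 0, i.e. -(u - 5)*(u - 2)*(u + 4) = 0, at u = -4, 2, 5.
On [-4, 2] the curve lies below the axis; ∫[-4,2] (-u^3 + 3*u^2 + 18*u - 40) du = -216, giving area 216.
On [2, 5] the curve lies above the axis; ∫[2,5] (-u^3 + 3*u^2 + 18*u - 40) du = 135/4, giving area 135/4.
Total area = 216 + 135/4 = 999/4.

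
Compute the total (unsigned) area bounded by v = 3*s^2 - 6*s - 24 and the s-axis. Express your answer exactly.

The curve meets the s-axis where 3*s^2 - 6*s - 24 = 0, i.e. 3*(s - 4)*(s + 2) = 0, at s = -2, 4.
On [-2, 4] the curve lies below the axis; ∫[-2,4] (3*s^2 - 6*s - 24) ds = -108, giving area 108.

108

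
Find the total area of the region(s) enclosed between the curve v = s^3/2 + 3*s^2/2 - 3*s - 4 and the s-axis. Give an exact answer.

81/4

The curve meets the s-axis where s^3/2 + 3*s^2/2 - 3*s - 4 = 0, i.e. (s - 2)*(s + 1)*(s + 4)/2 = 0, at s = -4, -1, 2.
On [-4, -1] the curve lies above the axis; ∫[-4,-1] (s^3/2 + 3*s^2/2 - 3*s - 4) ds = 81/8, giving area 81/8.
On [-1, 2] the curve lies below the axis; ∫[-1,2] (s^3/2 + 3*s^2/2 - 3*s - 4) ds = -81/8, giving area 81/8.
Total area = 81/8 + 81/8 = 81/4.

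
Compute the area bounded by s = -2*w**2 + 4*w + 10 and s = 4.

64/3

Both boundary curves give s as a function of w, so integrate with respect to w. Setting them equal: -2*w**2 + 4*w + 6 = 0, i.e. -2*(w - 3)*(w + 1) = 0, so they meet at w = -1, 3.
For w in [-1, 3], s = -2*w**2 + 4*w + 10 is on the right; area = ∫[-1,3] (-2*w**2 + 4*w + 6) dw = 64/3.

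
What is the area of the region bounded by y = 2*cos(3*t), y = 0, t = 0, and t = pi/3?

The difference (2*cos(3*t)) - (0) = 2*cos(3*t) changes sign at t = pi/6 inside [0, pi/3], so split the integral there.
∫[0,pi/6] (2*cos(3*t)) dt = 2/3.
∫[pi/6,pi/3] (2*cos(3*t)) dt = -2/3; the area of that piece is 2/3.
Total area = 2/3 + 2/3 = 4/3.

4/3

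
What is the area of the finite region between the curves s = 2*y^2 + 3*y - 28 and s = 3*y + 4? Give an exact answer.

Both boundary curves give s as a function of y, so integrate with respect to y. Setting them equal: 2*y^2 - 32 = 0, i.e. 2*(y - 4)*(y + 4) = 0, so they meet at y = -4, 4.
For y in [-4, 4], s = 2*y^2 + 3*y - 28 is on the left; area = ∫[-4,4] (-(2*y^2 - 32)) dy = 512/3.

512/3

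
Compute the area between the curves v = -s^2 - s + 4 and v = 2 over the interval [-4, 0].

The difference (-s^2 - s + 4) - (2) = -s^2 - s + 2 changes sign at s = -2 inside [-4, 0], so split the integral there.
∫[-4,-2] (-s^2 - s + 2) ds = -26/3; the area of that piece is 26/3.
∫[-2,0] (-s^2 - s + 2) ds = 10/3.
Total area = 26/3 + 10/3 = 12.

12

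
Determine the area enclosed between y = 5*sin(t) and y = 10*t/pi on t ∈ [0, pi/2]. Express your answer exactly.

5 - 5*pi/4

On [0, pi/2], (5*sin(t)) - (10*t/pi) = -10*t/pi + 5*sin(t) is ≥ 0 throughout, so the area is a single integral of |-10*t/pi + 5*sin(t)|.
∫[0,pi/2] (-10*t/pi + 5*sin(t)) dt = 5 - 5*pi/4.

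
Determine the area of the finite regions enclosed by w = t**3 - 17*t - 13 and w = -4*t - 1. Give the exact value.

Set the curves equal: t**3 - 17*t - 13 = -4*t - 1, so t**3 - 13*t - 12 = 0, which factors as (t - 4)*(t + 1)*(t + 3) = 0. The curves meet at t = -3, -1, 4.
On [-3, -1], w = t**3 - 17*t - 13 is on top; that piece has area ∫[-3,-1] (t**3 - 13*t - 12) dt = 8.
On [-1, 4], w = -4*t - 1 is on top; that piece has area ∫[-1,4] (-(t**3 - 13*t - 12)) dt = 375/4.
Total enclosed area = 8 + 375/4 = 407/4.

407/4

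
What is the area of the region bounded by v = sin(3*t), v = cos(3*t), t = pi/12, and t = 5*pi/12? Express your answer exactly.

On [pi/12, 5*pi/12], (sin(3*t)) - (cos(3*t)) = sin(3*t) - cos(3*t) is ≥ 0 throughout, so the area is a single integral of |sin(3*t) - cos(3*t)|.
∫[pi/12,5*pi/12] (sin(3*t) - cos(3*t)) dt = 2*sqrt(2)/3.

2*sqrt(2)/3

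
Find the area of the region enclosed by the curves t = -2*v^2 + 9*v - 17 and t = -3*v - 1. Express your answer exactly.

8/3

Both boundary curves give t as a function of v, so integrate with respect to v. Setting them equal: -2*v^2 + 12*v - 16 = 0, i.e. -2*(v - 4)*(v - 2) = 0, so they meet at v = 2, 4.
For v in [2, 4], t = -2*v^2 + 9*v - 17 is on the right; area = ∫[2,4] (-2*v^2 + 12*v - 16) dv = 8/3.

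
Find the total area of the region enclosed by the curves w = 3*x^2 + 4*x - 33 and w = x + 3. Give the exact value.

343/2

Set the curves equal: 3*x^2 + 4*x - 33 = x + 3, so 3*x^2 + 3*x - 36 = 0, which factors as 3*(x - 3)*(x + 4) = 0. The curves meet at x = -4, 3.
On [-4, 3], w = x + 3 is on top; that piece has area ∫[-4,3] (-(3*x^2 + 3*x - 36)) dx = 343/2.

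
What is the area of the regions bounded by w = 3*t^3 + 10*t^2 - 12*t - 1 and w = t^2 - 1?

393/4

Set the curves equal: 3*t^3 + 10*t^2 - 12*t - 1 = t^2 - 1, so 3*t^3 + 9*t^2 - 12*t = 0, which factors as 3*t*(t - 1)*(t + 4) = 0. The curves meet at t = -4, 0, 1.
On [-4, 0], w = 3*t^3 + 10*t^2 - 12*t - 1 is on top; that piece has area ∫[-4,0] (3*t^3 + 9*t^2 - 12*t) dt = 96.
On [0, 1], w = t^2 - 1 is on top; that piece has area ∫[0,1] (-(3*t^3 + 9*t^2 - 12*t)) dt = 9/4.
Total enclosed area = 96 + 9/4 = 393/4.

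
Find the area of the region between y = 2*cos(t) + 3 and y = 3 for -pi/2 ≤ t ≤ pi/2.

4

On [-pi/2, pi/2], (2*cos(t) + 3) - (3) = 2*cos(t) is ≥ 0 throughout, so the area is a single integral of |2*cos(t)|.
∫[-pi/2,pi/2] (2*cos(t)) dt = 4.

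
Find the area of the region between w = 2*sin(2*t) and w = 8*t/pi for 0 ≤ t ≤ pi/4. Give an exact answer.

1 - pi/4

On [0, pi/4], (2*sin(2*t)) - (8*t/pi) = -8*t/pi + 2*sin(2*t) is ≥ 0 throughout, so the area is a single integral of |-8*t/pi + 2*sin(2*t)|.
∫[0,pi/4] (-8*t/pi + 2*sin(2*t)) dt = 1 - pi/4.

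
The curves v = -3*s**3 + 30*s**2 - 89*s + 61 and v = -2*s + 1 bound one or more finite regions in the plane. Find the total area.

Set the curves equal: -3*s**3 + 30*s**2 - 89*s + 61 = -2*s + 1, so -3*s**3 + 30*s**2 - 87*s + 60 = 0, which factors as -3*(s - 5)*(s - 4)*(s - 1) = 0. The curves meet at s = 1, 4, 5.
On [1, 4], v = -2*s + 1 is on top; that piece has area ∫[1,4] (-(-3*s**3 + 30*s**2 - 87*s + 60)) ds = 135/4.
On [4, 5], v = -3*s**3 + 30*s**2 - 89*s + 61 is on top; that piece has area ∫[4,5] (-3*s**3 + 30*s**2 - 87*s + 60) ds = 7/4.
Total enclosed area = 135/4 + 7/4 = 71/2.

71/2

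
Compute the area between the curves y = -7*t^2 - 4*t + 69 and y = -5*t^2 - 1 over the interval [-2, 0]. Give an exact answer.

428/3

On [-2, 0], (-7*t^2 - 4*t + 69) - (-5*t^2 - 1) = -2*t^2 - 4*t + 70 is ≥ 0 throughout, so the area is a single integral of |-2*t^2 - 4*t + 70|.
∫[-2,0] (-2*t^2 - 4*t + 70) dt = 428/3.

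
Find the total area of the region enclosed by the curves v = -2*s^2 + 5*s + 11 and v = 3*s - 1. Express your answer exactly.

Set the curves equal: -2*s^2 + 5*s + 11 = 3*s - 1, so -2*s^2 + 2*s + 12 = 0, which factors as -2*(s - 3)*(s + 2) = 0. The curves meet at s = -2, 3.
On [-2, 3], v = -2*s^2 + 5*s + 11 is on top; that piece has area ∫[-2,3] (-2*s^2 + 2*s + 12) ds = 125/3.

125/3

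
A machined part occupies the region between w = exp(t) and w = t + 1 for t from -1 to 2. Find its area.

On [-1, 2], (exp(t)) - (t + 1) = -t + exp(t) - 1 is ≥ 0 throughout, so the area is a single integral of |-t + exp(t) - 1|.
∫[-1,2] (-t + exp(t) - 1) dt = -9/2 - exp(-1) + exp(2).

-9/2 - exp(-1) + exp(2)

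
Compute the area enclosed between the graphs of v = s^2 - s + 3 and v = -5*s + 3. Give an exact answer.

Set the curves equal: s^2 - s + 3 = -5*s + 3, so s^2 + 4*s = 0, which factors as s*(s + 4) = 0. The curves meet at s = -4, 0.
On [-4, 0], v = -5*s + 3 is on top; that piece has area ∫[-4,0] (-(s^2 + 4*s)) ds = 32/3.

32/3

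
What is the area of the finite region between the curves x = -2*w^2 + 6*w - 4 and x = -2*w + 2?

8/3

Both boundary curves give x as a function of w, so integrate with respect to w. Setting them equal: -2*w^2 + 8*w - 6 = 0, i.e. -2*(w - 3)*(w - 1) = 0, so they meet at w = 1, 3.
For w in [1, 3], x = -2*w^2 + 6*w - 4 is on the right; area = ∫[1,3] (-2*w^2 + 8*w - 6) dw = 8/3.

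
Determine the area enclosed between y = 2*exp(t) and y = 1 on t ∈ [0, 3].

-5 + 2*exp(3)

On [0, 3], (2*exp(t)) - (1) = 2*exp(t) - 1 is ≥ 0 throughout, so the area is a single integral of |2*exp(t) - 1|.
∫[0,3] (2*exp(t) - 1) dt = -5 + 2*exp(3).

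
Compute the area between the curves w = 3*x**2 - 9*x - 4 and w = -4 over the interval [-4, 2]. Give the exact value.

The difference (3*x**2 - 9*x - 4) - (-4) = 3*x**2 - 9*x changes sign at x = 0 inside [-4, 2], so split the integral there.
∫[-4,0] (3*x**2 - 9*x) dx = 136.
∫[0,2] (3*x**2 - 9*x) dx = -10; the area of that piece is 10.
Total area = 136 + 10 = 146.

146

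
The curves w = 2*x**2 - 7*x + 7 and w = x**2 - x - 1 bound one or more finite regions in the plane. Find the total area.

Set the curves equal: 2*x**2 - 7*x + 7 = x**2 - x - 1, so x**2 - 6*x + 8 = 0, which factors as (x - 4)*(x - 2) = 0. The curves meet at x = 2, 4.
On [2, 4], w = x**2 - x - 1 is on top; that piece has area ∫[2,4] (-(x**2 - 6*x + 8)) dx = 4/3.

4/3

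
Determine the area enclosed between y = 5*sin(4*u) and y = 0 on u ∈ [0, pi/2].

5

The difference (5*sin(4*u)) - (0) = 5*sin(4*u) changes sign at u = pi/4 inside [0, pi/2], so split the integral there.
∫[0,pi/4] (5*sin(4*u)) du = 5/2.
∫[pi/4,pi/2] (5*sin(4*u)) du = -5/2; the area of that piece is 5/2.
Total area = 5/2 + 5/2 = 5.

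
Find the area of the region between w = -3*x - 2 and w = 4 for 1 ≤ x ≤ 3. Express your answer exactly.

On [1, 3], (-3*x - 2) - (4) = -3*x - 6 is ≤ 0 throughout, so the area is a single integral of |-3*x - 6|.
∫[1,3] (-3*x - 6) dx = -24; the area of that piece is 24.

24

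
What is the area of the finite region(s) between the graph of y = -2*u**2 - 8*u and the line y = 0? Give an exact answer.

The curve meets the u-axis where -2*u**2 - 8*u = 0, i.e. -2*u*(u + 4) = 0, at u = -4, 0.
On [-4, 0] the curve lies above the axis; ∫[-4,0] (-2*u**2 - 8*u) du = 64/3, giving area 64/3.

64/3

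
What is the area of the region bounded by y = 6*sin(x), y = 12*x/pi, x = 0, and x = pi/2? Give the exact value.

6 - 3*pi/2

On [0, pi/2], (6*sin(x)) - (12*x/pi) = -12*x/pi + 6*sin(x) is ≥ 0 throughout, so the area is a single integral of |-12*x/pi + 6*sin(x)|.
∫[0,pi/2] (-12*x/pi + 6*sin(x)) dx = 6 - 3*pi/2.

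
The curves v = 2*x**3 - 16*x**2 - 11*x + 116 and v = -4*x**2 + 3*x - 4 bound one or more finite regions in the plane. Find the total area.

517

Set the curves equal: 2*x**3 - 16*x**2 - 11*x + 116 = -4*x**2 + 3*x - 4, so 2*x**3 - 12*x**2 - 14*x + 120 = 0, which factors as 2*(x - 5)*(x - 4)*(x + 3) = 0. The curves meet at x = -3, 4, 5.
On [-3, 4], v = 2*x**3 - 16*x**2 - 11*x + 116 is on top; that piece has area ∫[-3,4] (2*x**3 - 12*x**2 - 14*x + 120) dx = 1029/2.
On [4, 5], v = -4*x**2 + 3*x - 4 is on top; that piece has area ∫[4,5] (-(2*x**3 - 12*x**2 - 14*x + 120)) dx = 5/2.
Total enclosed area = 1029/2 + 5/2 = 517.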